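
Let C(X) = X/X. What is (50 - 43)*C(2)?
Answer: 7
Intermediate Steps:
C(X) = 1
(50 - 43)*C(2) = (50 - 43)*1 = 7*1 = 7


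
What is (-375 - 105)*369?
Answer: -177120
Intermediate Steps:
(-375 - 105)*369 = -480*369 = -177120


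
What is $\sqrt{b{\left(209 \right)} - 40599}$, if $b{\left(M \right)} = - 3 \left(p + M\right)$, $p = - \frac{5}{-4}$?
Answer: $\frac{i \sqrt{164919}}{2} \approx 203.05 i$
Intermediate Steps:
$p = \frac{5}{4}$ ($p = \left(-5\right) \left(- \frac{1}{4}\right) = \frac{5}{4} \approx 1.25$)
$b{\left(M \right)} = - \frac{15}{4} - 3 M$ ($b{\left(M \right)} = - 3 \left(\frac{5}{4} + M\right) = - \frac{15}{4} - 3 M$)
$\sqrt{b{\left(209 \right)} - 40599} = \sqrt{\left(- \frac{15}{4} - 627\right) - 40599} = \sqrt{- \frac{2523}{4} - 40599} = \sqrt{- \frac{164919}{4}} = \frac{i \sqrt{164919}}{2}$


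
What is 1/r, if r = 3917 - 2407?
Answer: 1/1510 ≈ 0.00066225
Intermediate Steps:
r = 1510
1/r = 1/1510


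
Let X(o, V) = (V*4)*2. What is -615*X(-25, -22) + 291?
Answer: 108531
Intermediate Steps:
X(o, V) = 8*V (X(o, V) = (4*V)*2 = 8*V)
-615*X(-25, -22) + 291 = -4920*(-22) + 291 = -615*(-176) + 291 = 108240 + 291 = 108531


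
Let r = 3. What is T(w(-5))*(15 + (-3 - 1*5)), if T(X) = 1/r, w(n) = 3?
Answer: 7/3 ≈ 2.3333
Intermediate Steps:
T(X) = ⅓ (T(X) = 1/3 = ⅓)
T(w(-5))*(15 + (-3 - 1*5)) = (15 + (-3 - 1*5))/3 = (15 + (-3 - 5))/3 = (15 - 8)/3 = (⅓)*7 = 7/3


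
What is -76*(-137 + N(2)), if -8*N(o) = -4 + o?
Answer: 10393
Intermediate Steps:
N(o) = ½ - o/8 (N(o) = -(-4 + o)/8 = ½ - o/8)
-76*(-137 + N(2)) = -76*(-137 + (½ - ⅛*2)) = -76*(-137 + (½ - ¼)) = -76*(-137 + ¼) = -76*(-547/4) = 10393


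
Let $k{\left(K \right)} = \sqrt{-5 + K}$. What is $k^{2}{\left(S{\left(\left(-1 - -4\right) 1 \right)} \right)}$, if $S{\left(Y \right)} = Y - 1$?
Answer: $-3$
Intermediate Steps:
$S{\left(Y \right)} = -1 + Y$ ($S{\left(Y \right)} = Y - 1 = -1 + Y$)
$k^{2}{\left(S{\left(\left(-1 - -4\right) 1 \right)} \right)} = \left(\sqrt{-5 - \left(1 - \left(-1 - -4\right) 1\right)}\right)^{2} = \left(\sqrt{-5 - \left(1 - \left(-1 + 4\right) 1\right)}\right)^{2} = \left(\sqrt{-5 + \left(-1 + 3 \cdot 1\right)}\right)^{2} = \left(\sqrt{-5 + \left(-1 + 3\right)}\right)^{2} = \left(\sqrt{-5 + 2}\right)^{2} = \left(\sqrt{-3}\right)^{2} = \left(i \sqrt{3}\right)^{2} = -3$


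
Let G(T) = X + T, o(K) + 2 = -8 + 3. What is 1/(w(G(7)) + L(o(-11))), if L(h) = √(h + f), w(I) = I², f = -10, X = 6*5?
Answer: 1369/1874178 - I*√17/1874178 ≈ 0.00073045 - 2.2e-6*I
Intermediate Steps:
X = 30
o(K) = -7 (o(K) = -2 + (-8 + 3) = -2 - 5 = -7)
G(T) = 30 + T
L(h) = √(-10 + h) (L(h) = √(h - 10) = √(-10 + h))
1/(w(G(7)) + L(o(-11))) = 1/((30 + 7)² + √(-10 - 7)) = 1/(37² + √(-17)) = 1/(1369 + I*√17)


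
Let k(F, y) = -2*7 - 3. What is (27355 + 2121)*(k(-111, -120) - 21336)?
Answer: -629401028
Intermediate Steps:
k(F, y) = -17 (k(F, y) = -14 - 3 = -17)
(27355 + 2121)*(k(-111, -120) - 21336) = (27355 + 2121)*(-17 - 21336) = 29476*(-21353) = -629401028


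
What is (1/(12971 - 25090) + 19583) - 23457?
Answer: -46949007/12119 ≈ -3874.0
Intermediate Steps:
(1/(12971 - 25090) + 19583) - 23457 = (1/(-12119) + 19583) - 23457 = (-1/12119 + 19583) - 23457 = 237326376/12119 - 23457 = -46949007/12119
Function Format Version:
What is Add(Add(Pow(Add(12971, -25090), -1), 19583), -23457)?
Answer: Rational(-46949007, 12119) ≈ -3874.0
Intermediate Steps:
Add(Add(Pow(Add(12971, -25090), -1), 19583), -23457) = Add(Add(Pow(-12119, -1), 19583), -23457) = Add(Add(Rational(-1, 12119), 19583), -23457) = Add(Rational(237326376, 12119), -23457) = Rational(-46949007, 12119)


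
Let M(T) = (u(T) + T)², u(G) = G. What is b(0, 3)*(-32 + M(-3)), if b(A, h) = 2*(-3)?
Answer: -24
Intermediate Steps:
M(T) = 4*T² (M(T) = (T + T)² = (2*T)² = 4*T²)
b(A, h) = -6
b(0, 3)*(-32 + M(-3)) = -6*(-32 + 4*(-3)²) = -6*(-32 + 4*9) = -6*(-32 + 36) = -6*4 = -24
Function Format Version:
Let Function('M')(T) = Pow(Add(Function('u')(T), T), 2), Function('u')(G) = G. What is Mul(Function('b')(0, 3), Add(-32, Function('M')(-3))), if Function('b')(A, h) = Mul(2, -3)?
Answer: -24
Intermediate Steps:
Function('M')(T) = Mul(4, Pow(T, 2)) (Function('M')(T) = Pow(Add(T, T), 2) = Pow(Mul(2, T), 2) = Mul(4, Pow(T, 2)))
Function('b')(A, h) = -6
Mul(Function('b')(0, 3), Add(-32, Function('M')(-3))) = Mul(-6, Add(-32, Mul(4, Pow(-3, 2)))) = Mul(-6, Add(-32, Mul(4, 9))) = Mul(-6, Add(-32, 36)) = Mul(-6, 4) = -24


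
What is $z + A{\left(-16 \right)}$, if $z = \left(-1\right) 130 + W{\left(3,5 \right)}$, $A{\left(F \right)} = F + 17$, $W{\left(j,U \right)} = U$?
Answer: $-124$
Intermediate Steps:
$A{\left(F \right)} = 17 + F$
$z = -125$ ($z = \left(-1\right) 130 + 5 = -130 + 5 = -125$)
$z + A{\left(-16 \right)} = -125 + \left(17 - 16\right) = -125 + 1 = -124$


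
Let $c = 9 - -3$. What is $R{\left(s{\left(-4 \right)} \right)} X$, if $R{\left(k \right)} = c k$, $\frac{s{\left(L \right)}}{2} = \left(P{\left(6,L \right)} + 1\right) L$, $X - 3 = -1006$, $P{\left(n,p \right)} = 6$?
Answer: $674016$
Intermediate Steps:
$X = -1003$ ($X = 3 - 1006 = -1003$)
$c = 12$ ($c = 9 + 3 = 12$)
$s{\left(L \right)} = 14 L$ ($s{\left(L \right)} = 2 \left(6 + 1\right) L = 2 \cdot 7 L = 14 L$)
$R{\left(k \right)} = 12 k$
$R{\left(s{\left(-4 \right)} \right)} X = 12 \cdot 14 \left(-4\right) \left(-1003\right) = 12 \left(-56\right) \left(-1003\right) = \left(-672\right) \left(-1003\right) = 674016$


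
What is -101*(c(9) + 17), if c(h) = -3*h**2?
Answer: 22826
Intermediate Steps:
-101*(c(9) + 17) = -101*(-3*9**2 + 17) = -101*(-3*81 + 17) = -101*(-243 + 17) = -101*(-226) = 22826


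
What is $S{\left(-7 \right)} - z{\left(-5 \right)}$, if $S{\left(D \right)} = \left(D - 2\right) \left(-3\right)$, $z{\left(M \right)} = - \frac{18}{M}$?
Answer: $\frac{117}{5} \approx 23.4$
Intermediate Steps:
$S{\left(D \right)} = 6 - 3 D$ ($S{\left(D \right)} = \left(-2 + D\right) \left(-3\right) = 6 - 3 D$)
$S{\left(-7 \right)} - z{\left(-5 \right)} = \left(6 - -21\right) - - \frac{18}{-5} = \left(6 + 21\right) - \left(-18\right) \left(- \frac{1}{5}\right) = 27 - \frac{18}{5} = \frac{117}{5}$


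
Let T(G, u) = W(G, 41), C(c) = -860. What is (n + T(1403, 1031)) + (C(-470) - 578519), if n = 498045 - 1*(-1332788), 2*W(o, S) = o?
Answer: 2504311/2 ≈ 1.2522e+6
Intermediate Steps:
W(o, S) = o/2
T(G, u) = G/2
n = 1830833 (n = 498045 + 1332788 = 1830833)
(n + T(1403, 1031)) + (C(-470) - 578519) = (1830833 + (½)*1403) + (-860 - 578519) = (1830833 + 1403/2) - 579379 = 3663069/2 - 579379 = 2504311/2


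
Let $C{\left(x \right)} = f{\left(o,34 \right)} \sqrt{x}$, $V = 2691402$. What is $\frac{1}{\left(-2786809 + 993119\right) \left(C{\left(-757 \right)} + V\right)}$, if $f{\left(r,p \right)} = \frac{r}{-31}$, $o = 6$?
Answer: $- \frac{431072887}{2081021972785107248040} - \frac{31 i \sqrt{757}}{2081021972785107248040} \approx -2.0714 \cdot 10^{-13} - 4.0986 \cdot 10^{-19} i$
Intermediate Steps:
$f{\left(r,p \right)} = - \frac{r}{31}$ ($f{\left(r,p \right)} = r \left(- \frac{1}{31}\right) = - \frac{r}{31}$)
$C{\left(x \right)} = - \frac{6 \sqrt{x}}{31}$ ($C{\left(x \right)} = \left(- \frac{1}{31}\right) 6 \sqrt{x} = - \frac{6 \sqrt{x}}{31}$)
$\frac{1}{\left(-2786809 + 993119\right) \left(C{\left(-757 \right)} + V\right)} = \frac{1}{\left(-2786809 + 993119\right) \left(- \frac{6 \sqrt{-757}}{31} + 2691402\right)} = \frac{1}{\left(-1793690\right) \left(- \frac{6 i \sqrt{757}}{31} + 2691402\right)} = \frac{1}{\left(-1793690\right) \left(2691402 - \frac{6 i \sqrt{757}}{31}\right)} = \frac{1}{-4827540853380 + \frac{10762140 i \sqrt{757}}{31}}$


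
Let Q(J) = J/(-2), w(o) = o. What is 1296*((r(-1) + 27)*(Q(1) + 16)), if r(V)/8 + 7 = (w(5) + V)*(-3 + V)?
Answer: -3153816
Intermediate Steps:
Q(J) = -J/2 (Q(J) = J*(-1/2) = -J/2)
r(V) = -56 + 8*(-3 + V)*(5 + V) (r(V) = -56 + 8*((5 + V)*(-3 + V)) = -56 + 8*((-3 + V)*(5 + V)) = -56 + 8*(-3 + V)*(5 + V))
1296*((r(-1) + 27)*(Q(1) + 16)) = 1296*(((-176 + 8*(-1)**2 + 16*(-1)) + 27)*(-1/2*1 + 16)) = 1296*(((-176 + 8*1 - 16) + 27)*(-1/2 + 16)) = 1296*(((-176 + 8 - 16) + 27)*(31/2)) = 1296*((-184 + 27)*(31/2)) = 1296*(-157*31/2) = 1296*(-4867/2) = -3153816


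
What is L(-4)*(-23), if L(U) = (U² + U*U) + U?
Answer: -644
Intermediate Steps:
L(U) = U + 2*U² (L(U) = (U² + U²) + U = 2*U² + U = U + 2*U²)
L(-4)*(-23) = -4*(1 + 2*(-4))*(-23) = -4*(1 - 8)*(-23) = -4*(-7)*(-23) = 28*(-23) = -644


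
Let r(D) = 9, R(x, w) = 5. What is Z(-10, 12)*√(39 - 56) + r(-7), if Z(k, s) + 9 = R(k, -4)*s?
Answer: 9 + 51*I*√17 ≈ 9.0 + 210.28*I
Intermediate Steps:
Z(k, s) = -9 + 5*s
Z(-10, 12)*√(39 - 56) + r(-7) = (-9 + 5*12)*√(39 - 56) + 9 = (-9 + 60)*√(-17) + 9 = 51*(I*√17) + 9 = 51*I*√17 + 9 = 9 + 51*I*√17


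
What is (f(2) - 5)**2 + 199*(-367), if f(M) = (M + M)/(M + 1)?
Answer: -657176/9 ≈ -73020.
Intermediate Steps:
f(M) = 2*M/(1 + M) (f(M) = (2*M)/(1 + M) = 2*M/(1 + M))
(f(2) - 5)**2 + 199*(-367) = (2*2/(1 + 2) - 5)**2 + 199*(-367) = (2*2/3 - 5)**2 - 73033 = (2*2*(1/3) - 5)**2 - 73033 = (4/3 - 5)**2 - 73033 = (-11/3)**2 - 73033 = 121/9 - 73033 = -657176/9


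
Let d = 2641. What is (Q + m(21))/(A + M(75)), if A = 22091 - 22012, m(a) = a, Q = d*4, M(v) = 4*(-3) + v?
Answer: 10585/142 ≈ 74.542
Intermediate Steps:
M(v) = -12 + v
Q = 10564 (Q = 2641*4 = 10564)
A = 79
(Q + m(21))/(A + M(75)) = (10564 + 21)/(79 + (-12 + 75)) = 10585/(79 + 63) = 10585/142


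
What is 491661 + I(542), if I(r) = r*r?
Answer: 785425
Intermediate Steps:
I(r) = r**2
491661 + I(542) = 491661 + 542**2 = 491661 + 293764 = 785425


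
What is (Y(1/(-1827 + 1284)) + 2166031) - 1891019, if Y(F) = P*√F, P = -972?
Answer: 275012 - 324*I*√543/181 ≈ 2.7501e+5 - 41.713*I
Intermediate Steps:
Y(F) = -972*√F
(Y(1/(-1827 + 1284)) + 2166031) - 1891019 = (-972*I*√543/543 + 2166031) - 1891019 = (-324*I*√543/181 + 2166031) - 1891019 = (2166031 - 324*I*√543/181) - 1891019 = 275012 - 324*I*√543/181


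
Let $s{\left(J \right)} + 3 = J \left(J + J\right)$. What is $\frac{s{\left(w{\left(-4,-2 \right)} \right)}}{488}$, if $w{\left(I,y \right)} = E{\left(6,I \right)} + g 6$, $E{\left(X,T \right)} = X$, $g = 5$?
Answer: $\frac{2589}{488} \approx 5.3053$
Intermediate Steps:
$w{\left(I,y \right)} = 36$ ($w{\left(I,y \right)} = 6 + 5 \cdot 6 = 6 + 30 = 36$)
$s{\left(J \right)} = -3 + 2 J^{2}$ ($s{\left(J \right)} = -3 + J \left(J + J\right) = -3 + J 2 J = -3 + 2 J^{2}$)
$\frac{s{\left(w{\left(-4,-2 \right)} \right)}}{488} = \frac{-3 + 2 \cdot 36^{2}}{488} = \left(-3 + 2 \cdot 1296\right) \frac{1}{488} = \left(-3 + 2592\right) \frac{1}{488} = 2589 \cdot \frac{1}{488} = \frac{2589}{488}$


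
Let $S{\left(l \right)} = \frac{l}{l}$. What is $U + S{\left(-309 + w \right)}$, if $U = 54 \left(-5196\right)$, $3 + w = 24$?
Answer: $-280583$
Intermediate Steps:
$w = 21$ ($w = -3 + 24 = 21$)
$S{\left(l \right)} = 1$
$U = -280584$
$U + S{\left(-309 + w \right)} = -280584 + 1 = -280583$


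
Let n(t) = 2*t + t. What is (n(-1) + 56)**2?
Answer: 2809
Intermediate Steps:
n(t) = 3*t
(n(-1) + 56)**2 = (3*(-1) + 56)**2 = (-3 + 56)**2 = 53**2 = 2809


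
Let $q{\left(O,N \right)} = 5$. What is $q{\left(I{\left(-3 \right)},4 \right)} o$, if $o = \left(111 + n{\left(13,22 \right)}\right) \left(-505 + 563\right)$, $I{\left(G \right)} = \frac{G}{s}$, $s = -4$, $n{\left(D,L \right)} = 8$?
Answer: $34510$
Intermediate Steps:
$I{\left(G \right)} = - \frac{G}{4}$ ($I{\left(G \right)} = \frac{G}{-4} = G \left(- \frac{1}{4}\right) = - \frac{G}{4}$)
$o = 6902$ ($o = \left(111 + 8\right) \left(-505 + 563\right) = 119 \cdot 58 = 6902$)
$q{\left(I{\left(-3 \right)},4 \right)} o = 5 \cdot 6902 = 34510$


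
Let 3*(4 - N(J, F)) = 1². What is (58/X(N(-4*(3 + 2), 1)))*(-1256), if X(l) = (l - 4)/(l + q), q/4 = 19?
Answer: 17410672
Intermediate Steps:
q = 76 (q = 4*19 = 76)
N(J, F) = 11/3 (N(J, F) = 4 - ⅓*1² = 4 - ⅓*1 = 4 - ⅓ = 11/3)
X(l) = (-4 + l)/(76 + l) (X(l) = (l - 4)/(l + 76) = (-4 + l)/(76 + l))
(58/X(N(-4*(3 + 2), 1)))*(-1256) = (58/(((-4 + 11/3)/(76 + 11/3))))*(-1256) = (58/((-⅓/(239/3))))*(-1256) = (58/(((3/239)*(-⅓))))*(-1256) = (58/(-1/239))*(-1256) = (58*(-239))*(-1256) = -13862*(-1256) = 17410672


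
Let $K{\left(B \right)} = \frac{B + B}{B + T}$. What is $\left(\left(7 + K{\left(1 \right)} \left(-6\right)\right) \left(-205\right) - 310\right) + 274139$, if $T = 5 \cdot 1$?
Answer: $272804$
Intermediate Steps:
$T = 5$
$K{\left(B \right)} = \frac{2 B}{5 + B}$ ($K{\left(B \right)} = \frac{B + B}{B + 5} = \frac{2 B}{5 + B}$)
$\left(\left(7 + K{\left(1 \right)} \left(-6\right)\right) \left(-205\right) - 310\right) + 274139 = \left(\left(7 + 2 \cdot 1 \frac{1}{5 + 1} \left(-6\right)\right) \left(-205\right) - 310\right) + 274139 = \left(\left(7 + 2 \cdot 1 \cdot \frac{1}{6} \left(-6\right)\right) \left(-205\right) - 310\right) + 274139 = \left(\left(7 + \frac{1}{3} \left(-6\right)\right) \left(-205\right) - 310\right) + 274139 = \left(\left(7 - 2\right) \left(-205\right) - 310\right) + 274139 = \left(5 \left(-205\right) - 310\right) + 274139 = \left(-1025 - 310\right) + 274139 = -1335 + 274139 = 272804$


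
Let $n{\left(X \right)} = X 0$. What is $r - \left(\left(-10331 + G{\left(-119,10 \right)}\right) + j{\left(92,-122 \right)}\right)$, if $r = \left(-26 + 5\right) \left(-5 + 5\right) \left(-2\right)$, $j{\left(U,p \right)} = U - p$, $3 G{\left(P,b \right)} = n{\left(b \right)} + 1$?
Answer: $\frac{30350}{3} \approx 10117.0$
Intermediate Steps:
$n{\left(X \right)} = 0$
$G{\left(P,b \right)} = \frac{1}{3}$ ($G{\left(P,b \right)} = \frac{0 + 1}{3} = \frac{1}{3} \cdot 1 = \frac{1}{3}$)
$r = 0$ ($r = - 21 \cdot 0 \left(-2\right) = \left(-21\right) 0 = 0$)
$r - \left(\left(-10331 + G{\left(-119,10 \right)}\right) + j{\left(92,-122 \right)}\right) = 0 - \left(\left(-10331 + \frac{1}{3}\right) + \left(92 - -122\right)\right) = 0 - \left(- \frac{30992}{3} + \left(92 + 122\right)\right) = 0 - \left(- \frac{30992}{3} + 214\right) = 0 - - \frac{30350}{3} = 0 + \frac{30350}{3} = \frac{30350}{3}$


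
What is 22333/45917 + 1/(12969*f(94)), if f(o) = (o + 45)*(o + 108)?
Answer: 8132418662723/16720380854694 ≈ 0.48638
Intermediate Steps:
f(o) = (45 + o)*(108 + o)
22333/45917 + 1/(12969*f(94)) = 22333/45917 + 1/(12969*(4860 + 94**2 + 153*94)) = 22333*(1/45917) + 1/(12969*(4860 + 8836 + 14382)) = 22333/45917 + (1/12969)/28078 = 22333/45917 + (1/12969)*(1/28078) = 22333/45917 + 1/364143582 = 8132418662723/16720380854694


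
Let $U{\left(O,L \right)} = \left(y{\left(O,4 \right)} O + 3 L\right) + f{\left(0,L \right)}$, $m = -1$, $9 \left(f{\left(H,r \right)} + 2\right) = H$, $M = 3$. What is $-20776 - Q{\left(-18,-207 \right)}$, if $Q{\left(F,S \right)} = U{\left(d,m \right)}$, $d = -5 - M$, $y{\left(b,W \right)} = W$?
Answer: $-20739$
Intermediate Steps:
$f{\left(H,r \right)} = -2 + \frac{H}{9}$
$d = -8$ ($d = -5 - 3 = -8$)
$U{\left(O,L \right)} = -2 + 3 L + 4 O$ ($U{\left(O,L \right)} = \left(4 O + 3 L\right) + \left(-2 + \frac{1}{9} \cdot 0\right) = \left(3 L + 4 O\right) + \left(-2 + 0\right) = \left(3 L + 4 O\right) - 2 = -2 + 3 L + 4 O$)
$Q{\left(F,S \right)} = -37$ ($Q{\left(F,S \right)} = -2 + 3 \left(-1\right) + 4 \left(-8\right) = -2 - 3 - 32 = -37$)
$-20776 - Q{\left(-18,-207 \right)} = -20776 - -37 = -20776 + 37 = -20739$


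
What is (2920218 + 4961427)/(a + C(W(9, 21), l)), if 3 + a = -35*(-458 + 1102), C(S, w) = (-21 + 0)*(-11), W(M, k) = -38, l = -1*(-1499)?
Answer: -7881645/22312 ≈ -353.25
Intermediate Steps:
l = 1499
C(S, w) = 231 (C(S, w) = -21*(-11) = 231)
a = -22543 (a = -3 - 35*(-458 + 1102) = -3 - 35*644 = -3 - 22540 = -22543)
(2920218 + 4961427)/(a + C(W(9, 21), l)) = (2920218 + 4961427)/(-22543 + 231) = 7881645/(-22312) = 7881645*(-1/22312) = -7881645/22312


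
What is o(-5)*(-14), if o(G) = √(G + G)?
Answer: -14*I*√10 ≈ -44.272*I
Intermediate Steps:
o(G) = √2*√G (o(G) = √(2*G) = √2*√G)
o(-5)*(-14) = (√2*√(-5))*(-14) = (√2*(I*√5))*(-14) = (I*√10)*(-14) = -14*I*√10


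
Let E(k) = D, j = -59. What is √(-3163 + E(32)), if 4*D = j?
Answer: I*√12711/2 ≈ 56.372*I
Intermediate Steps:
D = -59/4 (D = (¼)*(-59) = -59/4 ≈ -14.750)
E(k) = -59/4
√(-3163 + E(32)) = √(-3163 - 59/4) = √(-12711/4) = I*√12711/2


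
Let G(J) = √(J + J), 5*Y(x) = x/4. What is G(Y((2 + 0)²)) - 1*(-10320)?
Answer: 10320 + √10/5 ≈ 10321.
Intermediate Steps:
Y(x) = x/20 (Y(x) = (x/4)/5 = x/20)
G(J) = √2*√J (G(J) = √(2*J) = √2*√J)
G(Y((2 + 0)²)) - 1*(-10320) = √2*√((2 + 0)²/20) - 1*(-10320) = √2*√((1/20)*2²) + 10320 = √2*√((1/20)*4) + 10320 = √2*√(⅕) + 10320 = √2*(√5/5) + 10320 = √10/5 + 10320 = 10320 + √10/5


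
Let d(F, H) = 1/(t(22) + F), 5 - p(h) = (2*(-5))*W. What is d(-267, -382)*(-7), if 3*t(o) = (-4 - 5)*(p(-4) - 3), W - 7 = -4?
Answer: 7/363 ≈ 0.019284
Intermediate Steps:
W = 3 (W = 7 - 4 = 3)
p(h) = 35 (p(h) = 5 - 2*(-5)*3 = 5 - (-10)*3 = 5 - 1*(-30) = 5 + 30 = 35)
t(o) = -96 (t(o) = ((-4 - 5)*(35 - 3))/3 = (-9*32)/3 = (⅓)*(-288) = -96)
d(F, H) = 1/(-96 + F)
d(-267, -382)*(-7) = -7/(-96 - 267) = -7/(-363) = -1/363*(-7) = 7/363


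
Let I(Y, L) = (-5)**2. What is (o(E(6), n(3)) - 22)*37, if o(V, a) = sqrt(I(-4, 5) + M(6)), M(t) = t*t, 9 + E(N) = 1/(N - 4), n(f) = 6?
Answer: -814 + 37*sqrt(61) ≈ -525.02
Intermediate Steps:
I(Y, L) = 25
E(N) = -9 + 1/(-4 + N) (E(N) = -9 + 1/(N - 4) = -9 + 1/(-4 + N))
M(t) = t**2
o(V, a) = sqrt(61) (o(V, a) = sqrt(25 + 6**2) = sqrt(25 + 36) = sqrt(61))
(o(E(6), n(3)) - 22)*37 = (sqrt(61) - 22)*37 = (-22 + sqrt(61))*37 = -814 + 37*sqrt(61)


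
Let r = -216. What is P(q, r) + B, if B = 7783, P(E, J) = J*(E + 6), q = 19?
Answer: 2383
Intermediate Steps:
P(E, J) = J*(6 + E)
P(q, r) + B = -216*(6 + 19) + 7783 = -216*25 + 7783 = -5400 + 7783 = 2383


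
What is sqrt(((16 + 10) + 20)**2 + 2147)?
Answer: 7*sqrt(87) ≈ 65.292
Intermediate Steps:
sqrt(((16 + 10) + 20)**2 + 2147) = sqrt((26 + 20)**2 + 2147) = sqrt(46**2 + 2147) = sqrt(2116 + 2147) = sqrt(4263) = 7*sqrt(87)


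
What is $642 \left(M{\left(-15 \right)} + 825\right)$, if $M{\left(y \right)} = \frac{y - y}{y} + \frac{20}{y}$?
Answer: $528794$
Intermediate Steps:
$M{\left(y \right)} = \frac{20}{y}$ ($M{\left(y \right)} = \frac{0}{y} + \frac{20}{y} = 0 + \frac{20}{y} = \frac{20}{y}$)
$642 \left(M{\left(-15 \right)} + 825\right) = 642 \left(\frac{20}{-15} + 825\right) = 642 \left(20 \left(- \frac{1}{15}\right) + 825\right) = 642 \left(- \frac{4}{3} + 825\right) = 642 \cdot \frac{2471}{3} = 528794$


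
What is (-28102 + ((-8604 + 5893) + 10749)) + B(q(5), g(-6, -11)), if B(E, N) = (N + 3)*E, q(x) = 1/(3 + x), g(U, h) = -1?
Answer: -80255/4 ≈ -20064.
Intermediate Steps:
B(E, N) = E*(3 + N) (B(E, N) = (3 + N)*E = E*(3 + N))
(-28102 + ((-8604 + 5893) + 10749)) + B(q(5), g(-6, -11)) = (-28102 + ((-8604 + 5893) + 10749)) + (3 - 1)/(3 + 5) = (-28102 + (-2711 + 10749)) + 2/8 = (-28102 + 8038) + (1/8)*2 = -20064 + 1/4 = -80255/4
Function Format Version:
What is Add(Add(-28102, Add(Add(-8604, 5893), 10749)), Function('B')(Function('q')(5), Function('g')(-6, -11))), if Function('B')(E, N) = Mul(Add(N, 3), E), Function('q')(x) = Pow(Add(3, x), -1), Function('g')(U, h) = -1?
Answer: Rational(-80255, 4) ≈ -20064.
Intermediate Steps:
Function('B')(E, N) = Mul(E, Add(3, N)) (Function('B')(E, N) = Mul(Add(3, N), E) = Mul(E, Add(3, N)))
Add(Add(-28102, Add(Add(-8604, 5893), 10749)), Function('B')(Function('q')(5), Function('g')(-6, -11))) = Add(Add(-28102, Add(Add(-8604, 5893), 10749)), Mul(Pow(Add(3, 5), -1), Add(3, -1))) = Add(Add(-28102, Add(-2711, 10749)), Mul(Pow(8, -1), 2)) = Add(Add(-28102, 8038), Mul(Rational(1, 8), 2)) = Add(-20064, Rational(1, 4)) = Rational(-80255, 4)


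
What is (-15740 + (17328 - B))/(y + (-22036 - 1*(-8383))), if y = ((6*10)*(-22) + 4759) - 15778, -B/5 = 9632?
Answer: -12437/6498 ≈ -1.9140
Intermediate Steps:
B = -48160 (B = -5*9632 = -48160)
y = -12339 (y = (60*(-22) + 4759) - 15778 = (-1320 + 4759) - 15778 = 3439 - 15778 = -12339)
(-15740 + (17328 - B))/(y + (-22036 - 1*(-8383))) = (-15740 + (17328 - 1*(-48160)))/(-12339 + (-22036 - 1*(-8383))) = (-15740 + (17328 + 48160))/(-12339 + (-22036 + 8383)) = (-15740 + 65488)/(-12339 - 13653) = 49748/(-25992) = 49748*(-1/25992) = -12437/6498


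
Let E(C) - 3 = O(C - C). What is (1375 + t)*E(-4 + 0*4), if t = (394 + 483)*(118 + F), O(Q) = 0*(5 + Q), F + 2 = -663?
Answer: -1435032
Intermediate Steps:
F = -665 (F = -2 - 663 = -665)
O(Q) = 0
t = -479719 (t = (394 + 483)*(118 - 665) = 877*(-547) = -479719)
E(C) = 3 (E(C) = 3 + 0 = 3)
(1375 + t)*E(-4 + 0*4) = (1375 - 479719)*3 = -478344*3 = -1435032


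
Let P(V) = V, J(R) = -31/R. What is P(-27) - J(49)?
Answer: -1292/49 ≈ -26.367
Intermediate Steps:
P(-27) - J(49) = -27 - (-31)/49 = -27 - 1*(-31/49) = -27 + 31/49 = -1292/49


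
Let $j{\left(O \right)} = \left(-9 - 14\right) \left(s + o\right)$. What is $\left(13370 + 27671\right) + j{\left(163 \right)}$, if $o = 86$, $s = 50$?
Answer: $37913$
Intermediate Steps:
$j{\left(O \right)} = -3128$ ($j{\left(O \right)} = \left(-9 - 14\right) \left(50 + 86\right) = \left(-23\right) 136 = -3128$)
$\left(13370 + 27671\right) + j{\left(163 \right)} = \left(13370 + 27671\right) - 3128 = 41041 - 3128 = 37913$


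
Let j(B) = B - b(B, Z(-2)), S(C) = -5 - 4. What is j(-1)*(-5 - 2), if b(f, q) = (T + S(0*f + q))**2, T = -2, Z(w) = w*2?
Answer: 854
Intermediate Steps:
Z(w) = 2*w
S(C) = -9
b(f, q) = 121 (b(f, q) = (-2 - 9)**2 = (-11)**2 = 121)
j(B) = -121 + B (j(B) = B - 1*121 = B - 121 = -121 + B)
j(-1)*(-5 - 2) = (-121 - 1)*(-5 - 2) = -122*(-7) = 854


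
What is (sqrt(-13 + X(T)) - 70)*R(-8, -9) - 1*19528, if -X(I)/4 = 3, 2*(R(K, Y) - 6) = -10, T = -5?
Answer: -19598 + 5*I ≈ -19598.0 + 5.0*I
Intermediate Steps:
R(K, Y) = 1 (R(K, Y) = 6 + (1/2)*(-10) = 6 - 5 = 1)
X(I) = -12 (X(I) = -4*3 = -12)
(sqrt(-13 + X(T)) - 70)*R(-8, -9) - 1*19528 = (sqrt(-13 - 12) - 70)*1 - 1*19528 = (sqrt(-25) - 70)*1 - 19528 = (5*I - 70)*1 - 19528 = (-70 + 5*I)*1 - 19528 = (-70 + 5*I) - 19528 = -19598 + 5*I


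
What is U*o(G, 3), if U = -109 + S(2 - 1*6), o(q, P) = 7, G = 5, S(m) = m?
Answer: -791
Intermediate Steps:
U = -113 (U = -109 + (2 - 1*6) = -109 + (2 - 6) = -109 - 4 = -113)
U*o(G, 3) = -113*7 = -791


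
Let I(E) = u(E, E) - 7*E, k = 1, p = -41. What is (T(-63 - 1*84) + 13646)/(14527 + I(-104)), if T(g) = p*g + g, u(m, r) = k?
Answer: 9763/7628 ≈ 1.2799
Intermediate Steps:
u(m, r) = 1
I(E) = 1 - 7*E
T(g) = -40*g (T(g) = -41*g + g = -40*g)
(T(-63 - 1*84) + 13646)/(14527 + I(-104)) = (-40*(-63 - 1*84) + 13646)/(14527 + (1 - 7*(-104))) = (-40*(-63 - 84) + 13646)/(14527 + (1 + 728)) = (-40*(-147) + 13646)/(14527 + 729) = (5880 + 13646)/15256 = 19526*(1/15256) = 9763/7628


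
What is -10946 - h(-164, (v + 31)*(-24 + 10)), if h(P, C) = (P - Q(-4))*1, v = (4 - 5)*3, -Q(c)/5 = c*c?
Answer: -10862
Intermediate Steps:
Q(c) = -5*c**2 (Q(c) = -5*c*c = -5*c**2)
v = -3 (v = -1*3 = -3)
h(P, C) = 80 + P (h(P, C) = (P - (-5)*(-4)**2)*1 = (P - (-5)*16)*1 = (P - 1*(-80))*1 = (P + 80)*1 = (80 + P)*1 = 80 + P)
-10946 - h(-164, (v + 31)*(-24 + 10)) = -10946 - (80 - 164) = -10946 - 1*(-84) = -10946 + 84 = -10862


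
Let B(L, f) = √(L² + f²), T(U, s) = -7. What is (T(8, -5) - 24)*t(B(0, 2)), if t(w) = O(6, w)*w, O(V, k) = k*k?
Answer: -248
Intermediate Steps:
O(V, k) = k²
t(w) = w³ (t(w) = w²*w = w³)
(T(8, -5) - 24)*t(B(0, 2)) = (-7 - 24)*(√(0² + 2²))³ = -31*(0 + 4)^(3/2) = -31*(√4)³ = -31*2³ = -31*8 = -248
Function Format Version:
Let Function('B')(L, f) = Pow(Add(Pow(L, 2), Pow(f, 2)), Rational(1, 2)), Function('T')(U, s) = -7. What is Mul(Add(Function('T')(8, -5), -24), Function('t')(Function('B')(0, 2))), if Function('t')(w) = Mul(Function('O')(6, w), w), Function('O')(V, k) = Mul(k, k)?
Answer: -248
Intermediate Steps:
Function('O')(V, k) = Pow(k, 2)
Function('t')(w) = Pow(w, 3) (Function('t')(w) = Mul(Pow(w, 2), w) = Pow(w, 3))
Mul(Add(Function('T')(8, -5), -24), Function('t')(Function('B')(0, 2))) = Mul(Add(-7, -24), Pow(Pow(Add(Pow(0, 2), Pow(2, 2)), Rational(1, 2)), 3)) = Mul(-31, Pow(Pow(Add(0, 4), Rational(1, 2)), 3)) = Mul(-31, Pow(Pow(4, Rational(1, 2)), 3)) = Mul(-31, Pow(2, 3)) = Mul(-31, 8) = -248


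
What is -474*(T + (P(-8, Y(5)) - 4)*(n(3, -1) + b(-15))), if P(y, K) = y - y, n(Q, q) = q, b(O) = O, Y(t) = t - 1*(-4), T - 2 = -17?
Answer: -23226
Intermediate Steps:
T = -15 (T = 2 - 17 = -15)
Y(t) = 4 + t (Y(t) = t + 4 = 4 + t)
P(y, K) = 0
-474*(T + (P(-8, Y(5)) - 4)*(n(3, -1) + b(-15))) = -474*(-15 + (0 - 4)*(-1 - 15)) = -474*(-15 - 4*(-16)) = -474*(-15 + 64) = -474*49 = -23226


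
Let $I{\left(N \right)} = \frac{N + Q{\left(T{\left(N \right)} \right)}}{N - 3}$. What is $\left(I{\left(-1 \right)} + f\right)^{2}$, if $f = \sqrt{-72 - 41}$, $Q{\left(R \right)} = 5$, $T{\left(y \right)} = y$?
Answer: $\left(1 - i \sqrt{113}\right)^{2} \approx -112.0 - 21.26 i$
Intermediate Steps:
$f = i \sqrt{113}$ ($f = \sqrt{-113} = i \sqrt{113} \approx 10.63 i$)
$I{\left(N \right)} = \frac{5 + N}{-3 + N}$ ($I{\left(N \right)} = \frac{N + 5}{N - 3} = \frac{5 + N}{-3 + N}$)
$\left(I{\left(-1 \right)} + f\right)^{2} = \left(\frac{5 - 1}{-3 - 1} + i \sqrt{113}\right)^{2} = \left(\frac{1}{-4} \cdot 4 + i \sqrt{113}\right)^{2} = \left(\left(- \frac{1}{4}\right) 4 + i \sqrt{113}\right)^{2} = \left(-1 + i \sqrt{113}\right)^{2}$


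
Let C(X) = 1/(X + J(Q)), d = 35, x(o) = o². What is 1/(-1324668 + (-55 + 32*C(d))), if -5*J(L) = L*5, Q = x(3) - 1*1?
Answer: -27/35767489 ≈ -7.5488e-7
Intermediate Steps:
Q = 8 (Q = 3² - 1*1 = 9 - 1 = 8)
J(L) = -L (J(L) = -L*5/5 = -L)
C(X) = 1/(-8 + X) (C(X) = 1/(X - 1*8) = 1/(X - 8) = 1/(-8 + X))
1/(-1324668 + (-55 + 32*C(d))) = 1/(-1324668 + (-55 + 32/(-8 + 35))) = 1/(-1324668 + (-55 + 32/27)) = 1/(-1324668 - 1453/27) = 1/(-35767489/27) = -27/35767489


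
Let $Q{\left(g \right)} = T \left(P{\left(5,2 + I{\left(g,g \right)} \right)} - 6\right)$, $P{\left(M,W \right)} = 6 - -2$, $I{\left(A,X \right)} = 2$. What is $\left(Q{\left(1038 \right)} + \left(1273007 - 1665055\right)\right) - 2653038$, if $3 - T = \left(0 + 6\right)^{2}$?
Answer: $-3045152$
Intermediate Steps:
$T = -33$ ($T = 3 - \left(0 + 6\right)^{2} = 3 - 6^{2} = 3 - 36 = -33$)
$P{\left(M,W \right)} = 8$ ($P{\left(M,W \right)} = 6 + 2 = 8$)
$Q{\left(g \right)} = -66$ ($Q{\left(g \right)} = - 33 \left(8 - 6\right) = \left(-33\right) 2 = -66$)
$\left(Q{\left(1038 \right)} + \left(1273007 - 1665055\right)\right) - 2653038 = \left(-66 + \left(1273007 - 1665055\right)\right) - 2653038 = \left(-66 - 392048\right) - 2653038 = -392114 - 2653038 = -3045152$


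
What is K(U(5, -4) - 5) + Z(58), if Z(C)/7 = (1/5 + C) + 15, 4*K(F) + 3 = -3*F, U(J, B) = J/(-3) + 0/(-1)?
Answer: 10333/20 ≈ 516.65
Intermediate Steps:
U(J, B) = -J/3 (U(J, B) = J*(-⅓) + 0*(-1) = -J/3 + 0 = -J/3)
K(F) = -¾ - 3*F/4 (K(F) = -¾ + (-3*F)/4 = -¾ - 3*F/4)
Z(C) = 532/5 + 7*C (Z(C) = 7*((1/5 + C) + 15) = 7*((⅕ + C) + 15) = 7*(76/5 + C) = 532/5 + 7*C)
K(U(5, -4) - 5) + Z(58) = (-¾ - 3*(-⅓*5 - 5)/4) + (532/5 + 7*58) = (-¾ - 3*(-5/3 - 5)/4) + (532/5 + 406) = (-¾ - ¾*(-20/3)) + 2562/5 = (-¾ + 5) + 2562/5 = 17/4 + 2562/5 = 10333/20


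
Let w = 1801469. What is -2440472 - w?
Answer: -4241941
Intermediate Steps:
-2440472 - w = -2440472 - 1*1801469 = -2440472 - 1801469 = -4241941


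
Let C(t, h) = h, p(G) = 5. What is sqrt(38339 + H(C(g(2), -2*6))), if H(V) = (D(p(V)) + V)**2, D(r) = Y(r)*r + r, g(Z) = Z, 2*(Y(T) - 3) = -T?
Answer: sqrt(153437)/2 ≈ 195.86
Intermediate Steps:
Y(T) = 3 - T/2 (Y(T) = 3 + (-T)/2 = 3 - T/2)
D(r) = r + r*(3 - r/2) (D(r) = (3 - r/2)*r + r = r*(3 - r/2) + r = r + r*(3 - r/2))
H(V) = (15/2 + V)**2 (H(V) = ((1/2)*5*(8 - 1*5) + V)**2 = ((1/2)*5*(8 - 5) + V)**2 = ((1/2)*5*3 + V)**2 = (15/2 + V)**2)
sqrt(38339 + H(C(g(2), -2*6))) = sqrt(38339 + (15 + 2*(-2*6))**2/4) = sqrt(38339 + (15 + 2*(-12))**2/4) = sqrt(38339 + (15 - 24)**2/4) = sqrt(38339 + (1/4)*(-9)**2) = sqrt(38339 + (1/4)*81) = sqrt(38339 + 81/4) = sqrt(153437/4) = sqrt(153437)/2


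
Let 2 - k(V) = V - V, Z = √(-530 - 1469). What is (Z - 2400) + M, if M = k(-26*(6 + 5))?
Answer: -2398 + I*√1999 ≈ -2398.0 + 44.71*I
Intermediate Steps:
Z = I*√1999 (Z = √(-1999) = I*√1999 ≈ 44.71*I)
k(V) = 2 (k(V) = 2 - (V - V) = 2 - 1*0 = 2 + 0 = 2)
M = 2
(Z - 2400) + M = (I*√1999 - 2400) + 2 = (-2400 + I*√1999) + 2 = -2398 + I*√1999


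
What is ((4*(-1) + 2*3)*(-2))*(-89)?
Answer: 356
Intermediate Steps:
((4*(-1) + 2*3)*(-2))*(-89) = ((-4 + 6)*(-2))*(-89) = (2*(-2))*(-89) = -4*(-89) = 356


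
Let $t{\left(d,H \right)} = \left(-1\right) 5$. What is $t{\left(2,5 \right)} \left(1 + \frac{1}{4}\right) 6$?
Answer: $- \frac{75}{2} \approx -37.5$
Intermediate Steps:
$t{\left(d,H \right)} = -5$
$t{\left(2,5 \right)} \left(1 + \frac{1}{4}\right) 6 = - 5 \left(1 + \frac{1}{4}\right) 6 = \left(-5\right) \frac{5}{4} \cdot 6 = \left(- \frac{25}{4}\right) 6 = - \frac{75}{2}$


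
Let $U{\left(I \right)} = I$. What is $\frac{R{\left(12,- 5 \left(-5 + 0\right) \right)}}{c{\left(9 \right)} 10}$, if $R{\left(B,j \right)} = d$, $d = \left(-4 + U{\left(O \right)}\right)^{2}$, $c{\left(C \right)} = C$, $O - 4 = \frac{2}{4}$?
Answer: $\frac{1}{360} \approx 0.0027778$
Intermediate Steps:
$O = \frac{9}{2}$ ($O = 4 + \frac{2}{4} = 4 + 2 \cdot \frac{1}{4} = 4 + \frac{1}{2} = \frac{9}{2} \approx 4.5$)
$d = \frac{1}{4}$ ($d = \left(-4 + \frac{9}{2}\right)^{2} = \left(\frac{1}{2}\right)^{2} = \frac{1}{4} \approx 0.25$)
$R{\left(B,j \right)} = \frac{1}{4}$
$\frac{R{\left(12,- 5 \left(-5 + 0\right) \right)}}{c{\left(9 \right)} 10} = \frac{1}{4 \cdot 9 \cdot 10} = \frac{1}{4 \cdot 90} = \frac{1}{4} \cdot \frac{1}{90} = \frac{1}{360}$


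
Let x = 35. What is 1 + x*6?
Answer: 211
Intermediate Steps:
1 + x*6 = 1 + 35*6 = 1 + 210 = 211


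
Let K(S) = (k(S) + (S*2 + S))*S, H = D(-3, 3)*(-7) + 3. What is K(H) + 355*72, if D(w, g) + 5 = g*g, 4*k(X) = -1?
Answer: 109765/4 ≈ 27441.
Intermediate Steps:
k(X) = -¼ (k(X) = (¼)*(-1) = -¼)
D(w, g) = -5 + g² (D(w, g) = -5 + g*g = -5 + g²)
H = -25 (H = (-5 + 3²)*(-7) + 3 = (-5 + 9)*(-7) + 3 = 4*(-7) + 3 = -28 + 3 = -25)
K(S) = S*(-¼ + 3*S) (K(S) = (-¼ + (S*2 + S))*S = (-¼ + (2*S + S))*S = (-¼ + 3*S)*S = S*(-¼ + 3*S))
K(H) + 355*72 = (¼)*(-25)*(-1 + 12*(-25)) + 355*72 = (¼)*(-25)*(-1 - 300) + 25560 = (¼)*(-25)*(-301) + 25560 = 7525/4 + 25560 = 109765/4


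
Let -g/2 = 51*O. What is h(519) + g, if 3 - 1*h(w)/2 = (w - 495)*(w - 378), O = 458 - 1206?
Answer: 69534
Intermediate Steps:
O = -748
h(w) = 6 - 2*(-495 + w)*(-378 + w) (h(w) = 6 - 2*(w - 495)*(w - 378) = 6 - 2*(-495 + w)*(-378 + w))
g = 76296 (g = -102*(-748) = -2*(-38148) = 76296)
h(519) + g = (-374214 - 2*519² + 1746*519) + 76296 = (-374214 - 2*269361 + 906174) + 76296 = (-374214 - 538722 + 906174) + 76296 = -6762 + 76296 = 69534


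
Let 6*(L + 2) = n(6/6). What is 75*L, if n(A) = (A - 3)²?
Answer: -100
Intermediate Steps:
n(A) = (-3 + A)²
L = -4/3 (L = -2 + (-3 + 6/6)²/6 = -2 + (-3 + 6*(⅙))²/6 = -2 + (-3 + 1)²/6 = -2 + (⅙)*(-2)² = -2 + (⅙)*4 = -2 + ⅔ = -4/3 ≈ -1.3333)
75*L = 75*(-4/3) = -100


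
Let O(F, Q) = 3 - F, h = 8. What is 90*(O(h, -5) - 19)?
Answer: -2160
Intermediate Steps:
90*(O(h, -5) - 19) = 90*((3 - 1*8) - 19) = 90*((3 - 8) - 19) = 90*(-5 - 19) = 90*(-24) = -2160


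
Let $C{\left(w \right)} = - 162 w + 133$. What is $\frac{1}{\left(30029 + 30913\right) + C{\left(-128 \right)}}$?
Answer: $\frac{1}{81811} \approx 1.2223 \cdot 10^{-5}$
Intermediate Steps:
$C{\left(w \right)} = 133 - 162 w$
$\frac{1}{\left(30029 + 30913\right) + C{\left(-128 \right)}} = \frac{1}{\left(30029 + 30913\right) + \left(133 - -20736\right)} = \frac{1}{60942 + \left(133 + 20736\right)} = \frac{1}{60942 + 20869} = \frac{1}{81811}$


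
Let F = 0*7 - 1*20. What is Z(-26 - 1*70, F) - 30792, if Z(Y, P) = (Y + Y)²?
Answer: 6072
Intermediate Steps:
F = -20 (F = 0 - 20 = -20)
Z(Y, P) = 4*Y² (Z(Y, P) = (2*Y)² = 4*Y²)
Z(-26 - 1*70, F) - 30792 = 4*(-26 - 1*70)² - 30792 = 4*(-26 - 70)² - 30792 = 4*(-96)² - 30792 = 4*9216 - 30792 = 36864 - 30792 = 6072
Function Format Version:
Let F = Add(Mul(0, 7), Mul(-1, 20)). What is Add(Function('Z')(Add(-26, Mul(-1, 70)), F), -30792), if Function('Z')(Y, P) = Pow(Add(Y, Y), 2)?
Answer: 6072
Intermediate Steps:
F = -20 (F = Add(0, -20) = -20)
Function('Z')(Y, P) = Mul(4, Pow(Y, 2)) (Function('Z')(Y, P) = Pow(Mul(2, Y), 2) = Mul(4, Pow(Y, 2)))
Add(Function('Z')(Add(-26, Mul(-1, 70)), F), -30792) = Add(Mul(4, Pow(Add(-26, Mul(-1, 70)), 2)), -30792) = Add(Mul(4, Pow(Add(-26, -70), 2)), -30792) = Add(Mul(4, Pow(-96, 2)), -30792) = Add(Mul(4, 9216), -30792) = Add(36864, -30792) = 6072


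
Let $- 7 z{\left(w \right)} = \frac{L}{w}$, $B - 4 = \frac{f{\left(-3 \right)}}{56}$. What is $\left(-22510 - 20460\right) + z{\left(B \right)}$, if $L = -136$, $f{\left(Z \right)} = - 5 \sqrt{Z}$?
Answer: $- \frac{2159041758}{50251} + \frac{5440 i \sqrt{3}}{50251} \approx -42965.0 + 0.18751 i$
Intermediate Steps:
$B = 4 - \frac{5 i \sqrt{3}}{56}$ ($B = 4 + \frac{\left(-5\right) \sqrt{-3}}{56} = 4 + - 5 i \sqrt{3} \cdot \frac{1}{56} = 4 - \frac{5 i \sqrt{3}}{56} \approx 4.0 - 0.15465 i$)
$z{\left(w \right)} = \frac{136}{7 w}$ ($z{\left(w \right)} = - \frac{\left(-136\right) \frac{1}{w}}{7} = \frac{136}{7 w}$)
$\left(-22510 - 20460\right) + z{\left(B \right)} = \left(-22510 - 20460\right) + \frac{136}{7 \left(4 - \frac{5 i \sqrt{3}}{56}\right)} = -42970 + \frac{136}{7 \left(4 - \frac{5 i \sqrt{3}}{56}\right)}$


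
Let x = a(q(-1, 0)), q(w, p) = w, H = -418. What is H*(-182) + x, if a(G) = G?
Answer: 76075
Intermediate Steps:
x = -1
H*(-182) + x = -418*(-182) - 1 = 76076 - 1 = 76075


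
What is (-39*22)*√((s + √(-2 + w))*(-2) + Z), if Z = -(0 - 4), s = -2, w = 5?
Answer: -858*√(8 - 2*√3) ≈ -1827.3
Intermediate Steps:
Z = 4 (Z = -1*(-4) = 4)
(-39*22)*√((s + √(-2 + w))*(-2) + Z) = (-39*22)*√((-2 + √(-2 + 5))*(-2) + 4) = -858*√((-2 + √3)*(-2) + 4) = -858*√((4 - 2*√3) + 4) = -858*√(8 - 2*√3)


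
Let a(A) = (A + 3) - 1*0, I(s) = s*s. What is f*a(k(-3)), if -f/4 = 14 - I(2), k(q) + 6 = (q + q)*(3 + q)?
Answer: 120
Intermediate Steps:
k(q) = -6 + 2*q*(3 + q) (k(q) = -6 + (q + q)*(3 + q) = -6 + (2*q)*(3 + q) = -6 + 2*q*(3 + q))
I(s) = s²
f = -40 (f = -4*(14 - 1*2²) = -4*(14 - 1*4) = -4*(14 - 4) = -4*10 = -40)
a(A) = 3 + A (a(A) = (3 + A) + 0 = 3 + A)
f*a(k(-3)) = -40*(3 + (-6 + 2*(-3)² + 6*(-3))) = -40*(3 + (-6 + 2*9 - 18)) = -40*(3 + (-6 + 18 - 18)) = -40*(3 - 6) = -40*(-3) = 120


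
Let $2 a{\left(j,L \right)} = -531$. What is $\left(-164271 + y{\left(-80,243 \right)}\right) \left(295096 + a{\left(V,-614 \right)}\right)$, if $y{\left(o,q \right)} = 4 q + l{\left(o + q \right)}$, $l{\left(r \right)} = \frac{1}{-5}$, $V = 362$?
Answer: $- \frac{240727923928}{5} \approx -4.8146 \cdot 10^{10}$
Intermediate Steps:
$l{\left(r \right)} = - \frac{1}{5}$
$a{\left(j,L \right)} = - \frac{531}{2}$ ($a{\left(j,L \right)} = \frac{1}{2} \left(-531\right) = - \frac{531}{2}$)
$y{\left(o,q \right)} = - \frac{1}{5} + 4 q$ ($y{\left(o,q \right)} = 4 q - \frac{1}{5} = - \frac{1}{5} + 4 q$)
$\left(-164271 + y{\left(-80,243 \right)}\right) \left(295096 + a{\left(V,-614 \right)}\right) = \left(-164271 + \left(- \frac{1}{5} + 4 \cdot 243\right)\right) \left(295096 - \frac{531}{2}\right) = \left(-164271 + \left(- \frac{1}{5} + 972\right)\right) \frac{589661}{2} = \left(-164271 + \frac{4859}{5}\right) \frac{589661}{2} = \left(- \frac{816496}{5}\right) \frac{589661}{2} = - \frac{240727923928}{5}$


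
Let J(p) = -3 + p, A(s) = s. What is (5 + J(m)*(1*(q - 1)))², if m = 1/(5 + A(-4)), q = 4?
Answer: 1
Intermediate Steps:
m = 1 (m = 1/(5 - 4) = 1/1 = 1)
(5 + J(m)*(1*(q - 1)))² = (5 + (-3 + 1)*(1*(4 - 1)))² = (5 - 2*3)² = (5 - 6)² = (-1)² = 1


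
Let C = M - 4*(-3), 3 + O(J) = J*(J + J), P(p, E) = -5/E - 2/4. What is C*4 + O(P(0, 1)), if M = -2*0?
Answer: 211/2 ≈ 105.50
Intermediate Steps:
P(p, E) = -½ - 5/E (P(p, E) = -5/E - 2*¼ = -5/E - ½ = -½ - 5/E)
M = 0
O(J) = -3 + 2*J² (O(J) = -3 + J*(J + J) = -3 + J*(2*J) = -3 + 2*J²)
C = 12 (C = 0 - 4*(-3) = 0 + 12 = 12)
C*4 + O(P(0, 1)) = 12*4 + (-3 + 2*((½)*(-10 - 1*1)/1)²) = 48 + (-3 + 2*((½)*1*(-10 - 1))²) = 48 + (-3 + 2*((½)*1*(-11))²) = 48 + (-3 + 2*(-11/2)²) = 48 + (-3 + 2*(121/4)) = 48 + (-3 + 121/2) = 48 + 115/2 = 211/2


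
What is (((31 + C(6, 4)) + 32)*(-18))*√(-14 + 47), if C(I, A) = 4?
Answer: -1206*√33 ≈ -6927.9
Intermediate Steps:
(((31 + C(6, 4)) + 32)*(-18))*√(-14 + 47) = (((31 + 4) + 32)*(-18))*√(-14 + 47) = ((35 + 32)*(-18))*√33 = (67*(-18))*√33 = -1206*√33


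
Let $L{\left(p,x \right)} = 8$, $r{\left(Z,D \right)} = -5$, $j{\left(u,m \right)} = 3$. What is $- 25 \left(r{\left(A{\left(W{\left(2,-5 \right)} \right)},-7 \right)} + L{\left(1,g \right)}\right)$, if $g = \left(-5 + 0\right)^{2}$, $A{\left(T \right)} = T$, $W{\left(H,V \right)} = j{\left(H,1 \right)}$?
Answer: $-75$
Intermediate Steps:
$W{\left(H,V \right)} = 3$
$g = 25$ ($g = \left(-5\right)^{2} = 25$)
$- 25 \left(r{\left(A{\left(W{\left(2,-5 \right)} \right)},-7 \right)} + L{\left(1,g \right)}\right) = - 25 \left(-5 + 8\right) = \left(-25\right) 3 = -75$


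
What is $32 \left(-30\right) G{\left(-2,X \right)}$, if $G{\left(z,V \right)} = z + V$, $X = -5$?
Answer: $6720$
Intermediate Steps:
$G{\left(z,V \right)} = V + z$
$32 \left(-30\right) G{\left(-2,X \right)} = 32 \left(-30\right) \left(-5 - 2\right) = \left(-960\right) \left(-7\right) = 6720$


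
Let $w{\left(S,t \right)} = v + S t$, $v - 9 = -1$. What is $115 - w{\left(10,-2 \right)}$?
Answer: $127$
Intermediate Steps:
$v = 8$ ($v = 9 - 1 = 8$)
$w{\left(S,t \right)} = 8 + S t$
$115 - w{\left(10,-2 \right)} = 115 - \left(8 + 10 \left(-2\right)\right) = 115 - \left(8 - 20\right) = 115 - -12 = 115 + 12 = 127$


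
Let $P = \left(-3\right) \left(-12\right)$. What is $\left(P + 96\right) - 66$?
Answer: $66$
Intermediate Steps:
$P = 36$
$\left(P + 96\right) - 66 = \left(36 + 96\right) - 66 = 132 - 66 = 66$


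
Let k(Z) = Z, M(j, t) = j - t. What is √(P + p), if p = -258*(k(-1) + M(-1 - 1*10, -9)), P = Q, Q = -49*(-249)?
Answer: 5*√519 ≈ 113.91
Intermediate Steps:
Q = 12201
P = 12201
p = 774 (p = -258*(-1 + ((-1 - 1*10) - 1*(-9))) = -258*(-1 + ((-1 - 10) + 9)) = -258*(-1 + (-11 + 9)) = -258*(-1 - 2) = -258*(-3) = 774)
√(P + p) = √(12201 + 774) = √12975 = 5*√519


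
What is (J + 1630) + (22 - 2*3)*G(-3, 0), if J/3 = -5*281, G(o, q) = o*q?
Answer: -2585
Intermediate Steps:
J = -4215 (J = 3*(-5*281) = 3*(-1405) = -4215)
(J + 1630) + (22 - 2*3)*G(-3, 0) = (-4215 + 1630) + (22 - 2*3)*(-3*0) = -2585 + (22 - 6)*0 = -2585 + 16*0 = -2585 + 0 = -2585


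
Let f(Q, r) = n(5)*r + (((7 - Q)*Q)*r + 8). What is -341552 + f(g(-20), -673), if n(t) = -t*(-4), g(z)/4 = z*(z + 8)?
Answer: 615359236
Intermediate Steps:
g(z) = 4*z*(8 + z) (g(z) = 4*(z*(z + 8)) = 4*(z*(8 + z)) = 4*z*(8 + z))
n(t) = 4*t
f(Q, r) = 8 + 20*r + Q*r*(7 - Q) (f(Q, r) = (4*5)*r + (((7 - Q)*Q)*r + 8) = 20*r + ((Q*(7 - Q))*r + 8) = 20*r + (Q*r*(7 - Q) + 8) = 20*r + (8 + Q*r*(7 - Q)) = 8 + 20*r + Q*r*(7 - Q))
-341552 + f(g(-20), -673) = -341552 + (8 + 20*(-673) - 1*(-673)*(4*(-20)*(8 - 20))**2 + 7*(4*(-20)*(8 - 20))*(-673)) = -341552 + (8 - 13460 - 1*(-673)*(4*(-20)*(-12))**2 + 7*(4*(-20)*(-12))*(-673)) = -341552 + (8 - 13460 - 1*(-673)*960**2 + 7*960*(-673)) = -341552 + (8 - 13460 - 1*(-673)*921600 - 4522560) = -341552 + (8 - 13460 + 620236800 - 4522560) = -341552 + 615700788 = 615359236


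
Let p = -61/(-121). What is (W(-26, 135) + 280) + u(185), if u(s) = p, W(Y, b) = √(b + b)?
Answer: 33941/121 + 3*√30 ≈ 296.94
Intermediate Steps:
p = 61/121 (p = -61*(-1/121) = 61/121 ≈ 0.50413)
W(Y, b) = √2*√b (W(Y, b) = √(2*b) = √2*√b)
u(s) = 61/121
(W(-26, 135) + 280) + u(185) = (√2*√135 + 280) + 61/121 = (√2*(3*√15) + 280) + 61/121 = (3*√30 + 280) + 61/121 = (280 + 3*√30) + 61/121 = 33941/121 + 3*√30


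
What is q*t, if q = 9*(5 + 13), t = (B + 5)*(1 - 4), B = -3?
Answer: -972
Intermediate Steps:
t = -6 (t = (-3 + 5)*(1 - 4) = 2*(-3) = -6)
q = 162 (q = 9*18 = 162)
q*t = 162*(-6) = -972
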